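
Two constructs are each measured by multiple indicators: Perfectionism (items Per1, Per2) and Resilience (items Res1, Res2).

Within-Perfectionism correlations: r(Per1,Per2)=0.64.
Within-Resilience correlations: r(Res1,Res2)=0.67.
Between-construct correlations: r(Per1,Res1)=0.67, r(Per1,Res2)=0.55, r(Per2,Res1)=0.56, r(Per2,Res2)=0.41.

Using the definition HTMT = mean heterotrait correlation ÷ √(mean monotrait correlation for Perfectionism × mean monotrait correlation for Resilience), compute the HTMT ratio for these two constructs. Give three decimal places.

Mean between = 2.19/4 = 0.5475.
Mean within-Per = 0.64/1 = 0.6400; mean within-Res = 0.67/1 = 0.6700.
Geometric mean = √(0.6400 × 0.6700) = 0.6548.
HTMT = 0.5475 / 0.6548 = 0.836.

0.836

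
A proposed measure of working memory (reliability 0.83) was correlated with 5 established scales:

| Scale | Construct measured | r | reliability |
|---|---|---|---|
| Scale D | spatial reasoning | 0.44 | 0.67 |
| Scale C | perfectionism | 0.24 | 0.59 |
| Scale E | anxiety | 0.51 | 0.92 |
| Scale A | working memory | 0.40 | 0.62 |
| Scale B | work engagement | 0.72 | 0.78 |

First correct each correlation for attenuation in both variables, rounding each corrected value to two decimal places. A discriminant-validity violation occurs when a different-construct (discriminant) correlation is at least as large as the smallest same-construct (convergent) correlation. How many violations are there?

Disattenuated r (r / √(r_scale · r_new)):
  Scale D (disc): 0.44 / √(0.67·0.83) = 0.59
  Scale C (disc): 0.24 / √(0.59·0.83) = 0.34
  Scale E (disc): 0.51 / √(0.92·0.83) = 0.58
  Scale A (conv): 0.40 / √(0.62·0.83) = 0.56
  Scale B (disc): 0.72 / √(0.78·0.83) = 0.89
Smallest convergent = 0.56. Discriminant values: 0.59, 0.34, 0.58, 0.89; count ≥ 0.56 → 3.

3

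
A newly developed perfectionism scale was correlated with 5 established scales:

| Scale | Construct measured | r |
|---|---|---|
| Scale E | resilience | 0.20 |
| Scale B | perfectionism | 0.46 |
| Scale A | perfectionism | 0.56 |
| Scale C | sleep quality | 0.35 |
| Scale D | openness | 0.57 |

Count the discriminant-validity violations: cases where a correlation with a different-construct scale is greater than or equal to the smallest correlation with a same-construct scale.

1

Convergent (same construct = perfectionism): Scale B, Scale A.
Smallest convergent = 0.46. Discriminant values: 0.20, 0.35, 0.57; count ≥ 0.46 → 1.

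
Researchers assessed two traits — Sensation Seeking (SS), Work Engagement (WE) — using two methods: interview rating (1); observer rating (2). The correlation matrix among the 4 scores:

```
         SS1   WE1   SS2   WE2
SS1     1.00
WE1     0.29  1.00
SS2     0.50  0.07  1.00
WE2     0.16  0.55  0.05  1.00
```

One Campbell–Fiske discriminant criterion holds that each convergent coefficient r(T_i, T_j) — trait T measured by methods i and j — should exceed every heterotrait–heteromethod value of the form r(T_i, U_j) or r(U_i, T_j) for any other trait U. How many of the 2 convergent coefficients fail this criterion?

0

Convergent coefficients and their comparison sets:
SS (methods 1·2): 0.50 vs {0.16, 0.07} → pass.
WE (methods 1·2): 0.55 vs {0.07, 0.16} → pass.
0 of 2 fail.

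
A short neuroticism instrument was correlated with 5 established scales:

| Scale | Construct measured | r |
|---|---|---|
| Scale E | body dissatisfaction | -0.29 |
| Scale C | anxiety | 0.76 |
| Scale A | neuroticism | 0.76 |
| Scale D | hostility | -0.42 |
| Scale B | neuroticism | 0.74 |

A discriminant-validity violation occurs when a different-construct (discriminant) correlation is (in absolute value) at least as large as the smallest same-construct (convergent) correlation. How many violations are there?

1

Convergent (same construct = neuroticism): Scale A, Scale B.
Smallest convergent = 0.74. Discriminant |r|: 0.29, 0.76, 0.42; count ≥ 0.74 → 1.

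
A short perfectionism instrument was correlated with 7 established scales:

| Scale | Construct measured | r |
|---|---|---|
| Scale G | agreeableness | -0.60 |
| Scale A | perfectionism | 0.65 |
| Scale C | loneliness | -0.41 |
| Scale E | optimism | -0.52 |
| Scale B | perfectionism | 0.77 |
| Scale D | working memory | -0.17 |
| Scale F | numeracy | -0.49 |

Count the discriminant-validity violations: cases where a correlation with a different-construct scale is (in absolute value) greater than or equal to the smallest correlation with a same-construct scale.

0

Convergent (same construct = perfectionism): Scale A, Scale B.
Smallest convergent = 0.65. Discriminant |r|: 0.60, 0.41, 0.52, 0.17, 0.49; count ≥ 0.65 → 0.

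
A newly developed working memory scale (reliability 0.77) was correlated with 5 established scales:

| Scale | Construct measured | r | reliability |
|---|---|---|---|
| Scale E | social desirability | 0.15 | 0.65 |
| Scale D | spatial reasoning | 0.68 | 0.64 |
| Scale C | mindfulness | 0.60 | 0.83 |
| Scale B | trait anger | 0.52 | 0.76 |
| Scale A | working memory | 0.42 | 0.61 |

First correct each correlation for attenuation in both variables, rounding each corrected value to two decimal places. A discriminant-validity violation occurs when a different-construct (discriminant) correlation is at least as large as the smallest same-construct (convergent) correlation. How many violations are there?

3

Disattenuated r (r / √(r_scale · r_new)):
  Scale E (disc): 0.15 / √(0.65·0.77) = 0.21
  Scale D (disc): 0.68 / √(0.64·0.77) = 0.97
  Scale C (disc): 0.60 / √(0.83·0.77) = 0.75
  Scale B (disc): 0.52 / √(0.76·0.77) = 0.68
  Scale A (conv): 0.42 / √(0.61·0.77) = 0.61
Smallest convergent = 0.61. Discriminant values: 0.21, 0.97, 0.75, 0.68; count ≥ 0.61 → 3.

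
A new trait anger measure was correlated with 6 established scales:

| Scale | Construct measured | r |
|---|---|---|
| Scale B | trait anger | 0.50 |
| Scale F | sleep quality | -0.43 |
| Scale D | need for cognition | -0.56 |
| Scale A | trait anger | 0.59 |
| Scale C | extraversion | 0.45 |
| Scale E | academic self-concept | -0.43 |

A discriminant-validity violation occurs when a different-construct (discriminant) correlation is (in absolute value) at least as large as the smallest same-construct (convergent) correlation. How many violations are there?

Convergent (same construct = trait anger): Scale B, Scale A.
Smallest convergent = 0.50. Discriminant |r|: 0.43, 0.56, 0.45, 0.43; count ≥ 0.50 → 1.

1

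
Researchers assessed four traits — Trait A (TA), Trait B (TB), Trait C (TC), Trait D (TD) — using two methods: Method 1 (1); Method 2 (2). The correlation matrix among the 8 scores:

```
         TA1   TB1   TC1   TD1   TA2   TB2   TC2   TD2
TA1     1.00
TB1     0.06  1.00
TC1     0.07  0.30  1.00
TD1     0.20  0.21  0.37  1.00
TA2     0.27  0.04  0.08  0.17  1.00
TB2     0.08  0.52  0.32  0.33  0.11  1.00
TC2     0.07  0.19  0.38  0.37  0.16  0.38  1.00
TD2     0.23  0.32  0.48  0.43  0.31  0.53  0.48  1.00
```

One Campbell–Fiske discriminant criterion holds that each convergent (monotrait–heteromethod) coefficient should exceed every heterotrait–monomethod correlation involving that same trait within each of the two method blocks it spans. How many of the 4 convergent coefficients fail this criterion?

Convergent coefficients and their comparison sets:
TA (methods 1·2): 0.27 vs {0.06, 0.11, 0.07, 0.16, 0.20, 0.31} → fail.
TB (methods 1·2): 0.52 vs {0.06, 0.11, 0.30, 0.38, 0.21, 0.53} → fail.
TC (methods 1·2): 0.38 vs {0.07, 0.16, 0.30, 0.38, 0.37, 0.48} → fail.
TD (methods 1·2): 0.43 vs {0.20, 0.31, 0.21, 0.53, 0.37, 0.48} → fail.
4 of 4 fail.

4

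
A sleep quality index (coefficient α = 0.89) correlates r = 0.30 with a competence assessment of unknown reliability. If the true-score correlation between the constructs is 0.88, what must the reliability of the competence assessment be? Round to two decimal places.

0.13

r_true = r_obs / √(r_xx · r_yy) ⇒ 0.88 = 0.30 / √(0.89 · r_yy).
√(0.89 · r_yy) = 0.30 / 0.88 = 0.3409; 0.89 · r_yy = 0.1162; r_yy = 0.1162 / 0.89 ≈ 0.13.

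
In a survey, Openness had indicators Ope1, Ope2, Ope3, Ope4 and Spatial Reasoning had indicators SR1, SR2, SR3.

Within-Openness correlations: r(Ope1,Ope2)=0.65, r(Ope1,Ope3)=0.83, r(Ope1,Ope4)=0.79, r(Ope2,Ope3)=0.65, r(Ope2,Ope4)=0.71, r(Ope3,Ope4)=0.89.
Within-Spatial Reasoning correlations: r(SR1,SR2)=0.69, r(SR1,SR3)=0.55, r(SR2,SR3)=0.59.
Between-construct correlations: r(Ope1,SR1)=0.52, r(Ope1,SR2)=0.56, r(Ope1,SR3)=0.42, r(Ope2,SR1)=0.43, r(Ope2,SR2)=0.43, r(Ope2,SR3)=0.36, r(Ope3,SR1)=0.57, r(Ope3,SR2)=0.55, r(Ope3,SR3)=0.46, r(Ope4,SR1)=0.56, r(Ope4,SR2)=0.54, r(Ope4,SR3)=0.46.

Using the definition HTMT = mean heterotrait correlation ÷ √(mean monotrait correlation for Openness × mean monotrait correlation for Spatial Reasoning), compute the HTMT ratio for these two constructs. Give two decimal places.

0.72

Between-construct mean = 5.86/12 = 0.4883.
Mean within-Ope = 4.52/6 = 0.7533; mean within-SR = 1.83/3 = 0.6100.
Geometric mean = √(0.7533 × 0.6100) = 0.6779.
HTMT = 0.4883 / 0.6779 = 0.72.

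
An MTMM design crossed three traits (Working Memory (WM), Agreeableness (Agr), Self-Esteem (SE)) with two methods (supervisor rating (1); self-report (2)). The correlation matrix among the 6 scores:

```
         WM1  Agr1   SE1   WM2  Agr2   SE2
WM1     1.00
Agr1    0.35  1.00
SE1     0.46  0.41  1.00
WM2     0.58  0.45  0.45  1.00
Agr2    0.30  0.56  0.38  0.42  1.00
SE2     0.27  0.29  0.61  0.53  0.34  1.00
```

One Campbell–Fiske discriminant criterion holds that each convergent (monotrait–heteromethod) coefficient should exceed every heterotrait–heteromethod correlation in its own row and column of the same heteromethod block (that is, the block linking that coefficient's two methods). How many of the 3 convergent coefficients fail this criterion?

Checking each validity diagonal entry against its comparison values:
WM (methods 1·2): 0.58 vs {0.30, 0.45, 0.27, 0.45} → pass.
Agr (methods 1·2): 0.56 vs {0.45, 0.30, 0.29, 0.38} → pass.
SE (methods 1·2): 0.61 vs {0.45, 0.27, 0.38, 0.29} → pass.
0 of 3 fail.

0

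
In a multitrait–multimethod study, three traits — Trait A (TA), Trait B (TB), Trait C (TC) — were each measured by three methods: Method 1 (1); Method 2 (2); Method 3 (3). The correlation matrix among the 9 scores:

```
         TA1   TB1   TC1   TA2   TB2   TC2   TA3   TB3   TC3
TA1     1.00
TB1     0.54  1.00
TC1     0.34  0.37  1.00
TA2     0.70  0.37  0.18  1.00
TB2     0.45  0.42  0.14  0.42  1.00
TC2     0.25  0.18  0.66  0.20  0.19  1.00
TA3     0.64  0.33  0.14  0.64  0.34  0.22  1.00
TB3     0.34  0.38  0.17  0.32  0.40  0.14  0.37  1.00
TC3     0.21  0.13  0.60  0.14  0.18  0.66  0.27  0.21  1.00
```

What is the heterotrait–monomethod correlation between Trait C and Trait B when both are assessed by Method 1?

Different traits, same method: r(TC1, TB1) = 0.37.

0.37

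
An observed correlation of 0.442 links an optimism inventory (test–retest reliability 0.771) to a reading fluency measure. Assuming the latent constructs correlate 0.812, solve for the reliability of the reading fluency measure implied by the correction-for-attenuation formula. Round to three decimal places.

0.384

r_true = r_obs / √(r_xx · r_yy) ⇒ 0.812 = 0.442 / √(0.771 · r_yy).
√(0.771 · r_yy) = 0.442 / 0.812 = 0.5443; 0.771 · r_yy = 0.2963; r_yy = 0.2963 / 0.771 ≈ 0.384.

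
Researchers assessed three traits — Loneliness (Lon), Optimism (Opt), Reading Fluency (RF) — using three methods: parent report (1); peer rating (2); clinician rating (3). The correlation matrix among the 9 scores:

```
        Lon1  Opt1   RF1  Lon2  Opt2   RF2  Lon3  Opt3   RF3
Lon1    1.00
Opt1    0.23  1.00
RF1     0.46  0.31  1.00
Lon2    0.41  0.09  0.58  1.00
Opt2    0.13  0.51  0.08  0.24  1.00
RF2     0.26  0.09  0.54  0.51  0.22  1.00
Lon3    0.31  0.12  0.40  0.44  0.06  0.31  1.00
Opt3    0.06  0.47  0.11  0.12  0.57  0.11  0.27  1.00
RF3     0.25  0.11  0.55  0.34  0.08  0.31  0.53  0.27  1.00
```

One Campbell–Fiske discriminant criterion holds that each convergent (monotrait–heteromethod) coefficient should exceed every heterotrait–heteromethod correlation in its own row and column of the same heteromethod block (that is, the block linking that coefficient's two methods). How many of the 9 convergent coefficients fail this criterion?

4

Checking each validity diagonal entry against its comparison values:
Lon (methods 1·2): 0.41 vs {0.13, 0.09, 0.26, 0.58} → fail.
Lon (methods 1·3): 0.31 vs {0.06, 0.12, 0.25, 0.40} → fail.
Lon (methods 2·3): 0.44 vs {0.12, 0.06, 0.34, 0.31} → pass.
Opt (methods 1·2): 0.51 vs {0.09, 0.13, 0.09, 0.08} → pass.
Opt (methods 1·3): 0.47 vs {0.12, 0.06, 0.11, 0.11} → pass.
Opt (methods 2·3): 0.57 vs {0.06, 0.12, 0.08, 0.11} → pass.
RF (methods 1·2): 0.54 vs {0.58, 0.26, 0.08, 0.09} → fail.
RF (methods 1·3): 0.55 vs {0.40, 0.25, 0.11, 0.11} → pass.
RF (methods 2·3): 0.31 vs {0.31, 0.34, 0.11, 0.08} → fail.
4 of 9 fail.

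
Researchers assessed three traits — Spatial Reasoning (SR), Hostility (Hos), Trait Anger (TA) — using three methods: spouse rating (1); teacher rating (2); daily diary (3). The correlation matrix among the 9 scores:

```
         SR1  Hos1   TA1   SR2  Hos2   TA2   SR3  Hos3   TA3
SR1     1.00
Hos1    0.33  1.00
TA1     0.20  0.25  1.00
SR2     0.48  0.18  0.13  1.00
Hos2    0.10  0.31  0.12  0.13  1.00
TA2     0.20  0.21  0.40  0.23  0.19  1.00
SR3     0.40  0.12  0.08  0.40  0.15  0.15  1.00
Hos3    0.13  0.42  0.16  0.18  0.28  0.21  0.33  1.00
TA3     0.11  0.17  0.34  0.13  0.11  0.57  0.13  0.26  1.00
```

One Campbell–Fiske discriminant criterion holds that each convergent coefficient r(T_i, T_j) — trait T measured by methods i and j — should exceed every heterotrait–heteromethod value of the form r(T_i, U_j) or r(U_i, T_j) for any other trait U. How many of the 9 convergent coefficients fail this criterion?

0

Convergent coefficients and their comparison sets:
SR (methods 1·2): 0.48 vs {0.10, 0.18, 0.20, 0.13} → pass.
SR (methods 1·3): 0.40 vs {0.13, 0.12, 0.11, 0.08} → pass.
SR (methods 2·3): 0.40 vs {0.18, 0.15, 0.13, 0.15} → pass.
Hos (methods 1·2): 0.31 vs {0.18, 0.10, 0.21, 0.12} → pass.
Hos (methods 1·3): 0.42 vs {0.12, 0.13, 0.17, 0.16} → pass.
Hos (methods 2·3): 0.28 vs {0.15, 0.18, 0.11, 0.21} → pass.
TA (methods 1·2): 0.40 vs {0.13, 0.20, 0.12, 0.21} → pass.
TA (methods 1·3): 0.34 vs {0.08, 0.11, 0.16, 0.17} → pass.
TA (methods 2·3): 0.57 vs {0.15, 0.13, 0.21, 0.11} → pass.
0 of 9 fail.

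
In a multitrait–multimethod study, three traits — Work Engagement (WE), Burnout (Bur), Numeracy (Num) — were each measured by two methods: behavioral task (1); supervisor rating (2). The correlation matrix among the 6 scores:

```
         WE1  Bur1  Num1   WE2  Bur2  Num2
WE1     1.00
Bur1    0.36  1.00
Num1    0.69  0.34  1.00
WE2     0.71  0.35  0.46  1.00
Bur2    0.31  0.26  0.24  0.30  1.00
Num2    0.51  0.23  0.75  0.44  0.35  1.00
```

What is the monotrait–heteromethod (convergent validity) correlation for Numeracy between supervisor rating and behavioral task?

Same trait (Num), different methods: r(Num2, Num1) = 0.75.

0.75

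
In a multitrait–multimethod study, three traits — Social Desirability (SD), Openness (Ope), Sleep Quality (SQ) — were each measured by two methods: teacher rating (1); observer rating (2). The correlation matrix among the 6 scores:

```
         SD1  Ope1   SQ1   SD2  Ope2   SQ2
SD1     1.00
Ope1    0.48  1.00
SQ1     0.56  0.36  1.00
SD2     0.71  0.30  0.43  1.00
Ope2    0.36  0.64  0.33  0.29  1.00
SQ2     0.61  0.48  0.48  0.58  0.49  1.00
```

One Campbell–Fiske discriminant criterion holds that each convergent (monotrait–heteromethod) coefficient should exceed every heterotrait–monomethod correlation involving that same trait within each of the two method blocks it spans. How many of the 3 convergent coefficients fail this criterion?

Convergent coefficients and their comparison sets:
SD (methods 1·2): 0.71 vs {0.48, 0.29, 0.56, 0.58} → pass.
Ope (methods 1·2): 0.64 vs {0.48, 0.29, 0.36, 0.49} → pass.
SQ (methods 1·2): 0.48 vs {0.56, 0.58, 0.36, 0.49} → fail.
1 of 3 fail.

1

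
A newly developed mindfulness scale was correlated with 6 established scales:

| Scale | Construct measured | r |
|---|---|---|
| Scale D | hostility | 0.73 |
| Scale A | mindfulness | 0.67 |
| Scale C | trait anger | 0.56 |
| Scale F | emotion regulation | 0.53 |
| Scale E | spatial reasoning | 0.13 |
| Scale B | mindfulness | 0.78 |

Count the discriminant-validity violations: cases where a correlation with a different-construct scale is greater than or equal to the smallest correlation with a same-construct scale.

1

Convergent (same construct = mindfulness): Scale A, Scale B.
Smallest convergent = 0.67. Discriminant values: 0.73, 0.56, 0.53, 0.13; count ≥ 0.67 → 1.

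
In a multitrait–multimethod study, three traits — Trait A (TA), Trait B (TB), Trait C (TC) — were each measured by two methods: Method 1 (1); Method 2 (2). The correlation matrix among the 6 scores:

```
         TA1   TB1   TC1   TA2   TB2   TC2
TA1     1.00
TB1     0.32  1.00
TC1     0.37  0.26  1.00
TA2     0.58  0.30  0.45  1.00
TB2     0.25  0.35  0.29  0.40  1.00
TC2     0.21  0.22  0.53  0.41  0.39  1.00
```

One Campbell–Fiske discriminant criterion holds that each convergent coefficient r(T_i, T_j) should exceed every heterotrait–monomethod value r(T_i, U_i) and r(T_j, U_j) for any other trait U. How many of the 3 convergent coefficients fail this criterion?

1

Each convergent coefficient versus the relevant comparison correlations:
TA (methods 1·2): 0.58 vs {0.32, 0.40, 0.37, 0.41} → pass.
TB (methods 1·2): 0.35 vs {0.32, 0.40, 0.26, 0.39} → fail.
TC (methods 1·2): 0.53 vs {0.37, 0.41, 0.26, 0.39} → pass.
1 of 3 fail.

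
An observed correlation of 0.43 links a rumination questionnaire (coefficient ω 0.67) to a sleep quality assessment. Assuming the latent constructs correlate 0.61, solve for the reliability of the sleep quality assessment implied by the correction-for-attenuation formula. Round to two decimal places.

0.74

r_true = r_obs / √(r_xx · r_yy) ⇒ 0.61 = 0.43 / √(0.67 · r_yy).
√(0.67 · r_yy) = 0.43 / 0.61 = 0.7049; 0.67 · r_yy = 0.4969; r_yy = 0.4969 / 0.67 ≈ 0.74.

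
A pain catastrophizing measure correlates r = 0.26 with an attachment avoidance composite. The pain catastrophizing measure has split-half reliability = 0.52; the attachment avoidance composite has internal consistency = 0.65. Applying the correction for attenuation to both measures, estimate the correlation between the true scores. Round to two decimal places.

0.45

r_true = r_obs / √(r_xx · r_yy) = 0.26 / √(0.52 × 0.65) = 0.26 / √0.3380 = 0.26 / 0.5814 ≈ 0.45.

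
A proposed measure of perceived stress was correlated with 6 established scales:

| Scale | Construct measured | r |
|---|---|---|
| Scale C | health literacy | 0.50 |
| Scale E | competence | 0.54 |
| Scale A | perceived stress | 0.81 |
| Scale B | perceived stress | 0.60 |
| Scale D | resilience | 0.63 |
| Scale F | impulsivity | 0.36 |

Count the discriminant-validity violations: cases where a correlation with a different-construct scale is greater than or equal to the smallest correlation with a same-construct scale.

Convergent (same construct = perceived stress): Scale A, Scale B.
Smallest convergent = 0.60. Discriminant values: 0.50, 0.54, 0.63, 0.36; count ≥ 0.60 → 1.

1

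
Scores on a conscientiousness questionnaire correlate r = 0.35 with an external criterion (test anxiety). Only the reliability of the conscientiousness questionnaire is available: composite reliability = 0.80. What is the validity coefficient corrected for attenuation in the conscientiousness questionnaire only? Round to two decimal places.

Single correction: r_c = r_obs / √r_xx = 0.35 / √0.80 = 0.35 / 0.8944 ≈ 0.39.

0.39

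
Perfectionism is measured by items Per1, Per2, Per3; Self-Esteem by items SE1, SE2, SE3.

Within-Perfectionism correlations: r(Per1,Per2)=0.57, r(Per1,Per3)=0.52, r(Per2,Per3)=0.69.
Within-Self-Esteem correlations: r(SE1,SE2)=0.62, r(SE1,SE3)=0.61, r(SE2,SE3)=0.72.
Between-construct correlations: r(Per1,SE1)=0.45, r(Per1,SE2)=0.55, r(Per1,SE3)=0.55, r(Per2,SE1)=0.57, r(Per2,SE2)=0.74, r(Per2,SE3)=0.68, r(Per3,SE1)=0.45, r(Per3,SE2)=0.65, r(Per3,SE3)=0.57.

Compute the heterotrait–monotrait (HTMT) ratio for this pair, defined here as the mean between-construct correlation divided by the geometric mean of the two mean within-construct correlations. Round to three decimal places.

Between-construct mean = 5.21/9 = 0.5789.
Mean within-Per = 1.78/3 = 0.5933; mean within-SE = 1.95/3 = 0.6500.
Geometric mean = √(0.5933 × 0.6500) = 0.6210.
HTMT = 0.5789 / 0.6210 = 0.932.

0.932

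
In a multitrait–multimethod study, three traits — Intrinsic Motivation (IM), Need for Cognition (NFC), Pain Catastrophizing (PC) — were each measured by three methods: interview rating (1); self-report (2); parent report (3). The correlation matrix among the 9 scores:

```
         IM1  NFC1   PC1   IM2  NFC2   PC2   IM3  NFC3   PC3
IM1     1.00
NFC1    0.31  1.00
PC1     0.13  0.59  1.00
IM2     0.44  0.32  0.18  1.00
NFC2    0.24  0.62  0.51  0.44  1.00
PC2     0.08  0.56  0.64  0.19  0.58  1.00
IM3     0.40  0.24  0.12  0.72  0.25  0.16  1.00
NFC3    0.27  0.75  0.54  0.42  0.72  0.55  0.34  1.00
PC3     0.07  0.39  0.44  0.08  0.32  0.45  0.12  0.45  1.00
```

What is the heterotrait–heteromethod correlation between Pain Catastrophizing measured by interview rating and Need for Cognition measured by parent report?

Different traits and methods: r(PC1, NFC3) = 0.54.

0.54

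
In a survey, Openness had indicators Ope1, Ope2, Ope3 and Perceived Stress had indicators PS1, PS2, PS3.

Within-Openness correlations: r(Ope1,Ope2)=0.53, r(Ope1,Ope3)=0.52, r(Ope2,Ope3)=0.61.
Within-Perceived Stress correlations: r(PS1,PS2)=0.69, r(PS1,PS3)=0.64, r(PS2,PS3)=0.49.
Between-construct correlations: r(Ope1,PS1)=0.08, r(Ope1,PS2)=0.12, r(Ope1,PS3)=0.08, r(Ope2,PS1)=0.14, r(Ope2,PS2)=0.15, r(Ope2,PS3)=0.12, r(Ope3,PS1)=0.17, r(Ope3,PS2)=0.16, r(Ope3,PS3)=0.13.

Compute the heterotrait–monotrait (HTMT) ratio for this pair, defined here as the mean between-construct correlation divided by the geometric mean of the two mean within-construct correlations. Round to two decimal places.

0.22

Mean heterotrait r = 1.15/9 = 0.1278.
Mean within-Ope = 1.66/3 = 0.5533; mean within-PS = 1.82/3 = 0.6067.
Geometric mean = √(0.5533 × 0.6067) = 0.5794.
HTMT = 0.1278 / 0.5794 = 0.22.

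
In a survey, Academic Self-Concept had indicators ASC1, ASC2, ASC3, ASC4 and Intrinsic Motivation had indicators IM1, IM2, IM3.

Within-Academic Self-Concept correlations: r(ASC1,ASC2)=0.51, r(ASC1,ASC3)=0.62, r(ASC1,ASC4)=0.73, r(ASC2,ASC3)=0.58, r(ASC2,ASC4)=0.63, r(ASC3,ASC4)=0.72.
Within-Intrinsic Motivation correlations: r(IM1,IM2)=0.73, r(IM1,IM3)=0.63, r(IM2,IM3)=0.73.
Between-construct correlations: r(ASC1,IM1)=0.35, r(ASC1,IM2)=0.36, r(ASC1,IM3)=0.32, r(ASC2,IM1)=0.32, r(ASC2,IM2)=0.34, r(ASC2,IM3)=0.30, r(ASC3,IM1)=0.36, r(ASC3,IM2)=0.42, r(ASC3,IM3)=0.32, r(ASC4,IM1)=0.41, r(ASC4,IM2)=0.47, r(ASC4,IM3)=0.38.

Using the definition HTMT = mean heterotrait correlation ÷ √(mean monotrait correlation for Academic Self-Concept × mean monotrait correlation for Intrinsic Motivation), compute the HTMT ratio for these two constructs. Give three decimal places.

Mean between = 4.35/12 = 0.3625.
Mean within-ASC = 3.79/6 = 0.6317; mean within-IM = 2.09/3 = 0.6967.
Geometric mean = √(0.6317 × 0.6967) = 0.6634.
HTMT = 0.3625 / 0.6634 = 0.546.

0.546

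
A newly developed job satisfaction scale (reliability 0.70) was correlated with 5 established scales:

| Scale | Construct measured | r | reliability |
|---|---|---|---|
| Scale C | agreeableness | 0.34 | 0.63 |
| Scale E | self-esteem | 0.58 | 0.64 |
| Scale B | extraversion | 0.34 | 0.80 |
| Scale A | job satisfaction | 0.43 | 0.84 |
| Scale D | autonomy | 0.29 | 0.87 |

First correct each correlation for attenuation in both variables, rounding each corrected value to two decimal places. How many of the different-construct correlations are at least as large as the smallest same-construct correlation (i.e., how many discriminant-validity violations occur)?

Disattenuated r (r / √(r_scale · r_new)):
  Scale C (disc): 0.34 / √(0.63·0.70) = 0.51
  Scale E (disc): 0.58 / √(0.64·0.70) = 0.87
  Scale B (disc): 0.34 / √(0.80·0.70) = 0.45
  Scale A (conv): 0.43 / √(0.84·0.70) = 0.56
  Scale D (disc): 0.29 / √(0.87·0.70) = 0.37
Smallest convergent = 0.56. Discriminant values: 0.51, 0.87, 0.45, 0.37; count ≥ 0.56 → 1.

1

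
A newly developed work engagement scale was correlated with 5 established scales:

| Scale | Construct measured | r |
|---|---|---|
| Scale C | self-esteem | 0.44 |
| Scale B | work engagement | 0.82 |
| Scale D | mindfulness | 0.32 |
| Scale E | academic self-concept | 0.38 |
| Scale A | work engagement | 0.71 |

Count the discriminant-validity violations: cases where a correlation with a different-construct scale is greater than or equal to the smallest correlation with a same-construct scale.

Convergent (same construct = work engagement): Scale B, Scale A.
Smallest convergent = 0.71. Discriminant values: 0.44, 0.32, 0.38; count ≥ 0.71 → 0.

0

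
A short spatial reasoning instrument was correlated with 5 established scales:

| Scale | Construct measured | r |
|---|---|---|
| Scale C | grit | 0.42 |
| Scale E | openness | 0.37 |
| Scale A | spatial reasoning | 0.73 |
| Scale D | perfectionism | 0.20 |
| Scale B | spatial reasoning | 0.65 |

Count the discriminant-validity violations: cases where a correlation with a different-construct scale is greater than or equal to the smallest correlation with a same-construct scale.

0

Convergent (same construct = spatial reasoning): Scale A, Scale B.
Smallest convergent = 0.65. Discriminant values: 0.42, 0.37, 0.20; count ≥ 0.65 → 0.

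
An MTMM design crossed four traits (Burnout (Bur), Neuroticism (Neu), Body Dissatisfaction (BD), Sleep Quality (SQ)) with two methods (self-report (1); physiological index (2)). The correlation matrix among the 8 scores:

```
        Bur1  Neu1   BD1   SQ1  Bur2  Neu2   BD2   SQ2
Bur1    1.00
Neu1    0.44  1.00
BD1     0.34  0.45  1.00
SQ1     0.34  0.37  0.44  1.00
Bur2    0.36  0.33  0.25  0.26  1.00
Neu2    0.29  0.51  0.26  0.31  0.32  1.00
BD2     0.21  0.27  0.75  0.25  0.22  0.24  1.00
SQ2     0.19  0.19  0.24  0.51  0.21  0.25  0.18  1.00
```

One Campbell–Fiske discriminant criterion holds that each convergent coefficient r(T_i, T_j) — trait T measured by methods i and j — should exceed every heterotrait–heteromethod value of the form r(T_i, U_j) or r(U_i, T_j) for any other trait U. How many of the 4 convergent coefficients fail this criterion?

Each convergent coefficient versus the relevant comparison correlations:
Bur (methods 1·2): 0.36 vs {0.29, 0.33, 0.21, 0.25, 0.19, 0.26} → pass.
Neu (methods 1·2): 0.51 vs {0.33, 0.29, 0.27, 0.26, 0.19, 0.31} → pass.
BD (methods 1·2): 0.75 vs {0.25, 0.21, 0.26, 0.27, 0.24, 0.25} → pass.
SQ (methods 1·2): 0.51 vs {0.26, 0.19, 0.31, 0.19, 0.25, 0.24} → pass.
0 of 4 fail.

0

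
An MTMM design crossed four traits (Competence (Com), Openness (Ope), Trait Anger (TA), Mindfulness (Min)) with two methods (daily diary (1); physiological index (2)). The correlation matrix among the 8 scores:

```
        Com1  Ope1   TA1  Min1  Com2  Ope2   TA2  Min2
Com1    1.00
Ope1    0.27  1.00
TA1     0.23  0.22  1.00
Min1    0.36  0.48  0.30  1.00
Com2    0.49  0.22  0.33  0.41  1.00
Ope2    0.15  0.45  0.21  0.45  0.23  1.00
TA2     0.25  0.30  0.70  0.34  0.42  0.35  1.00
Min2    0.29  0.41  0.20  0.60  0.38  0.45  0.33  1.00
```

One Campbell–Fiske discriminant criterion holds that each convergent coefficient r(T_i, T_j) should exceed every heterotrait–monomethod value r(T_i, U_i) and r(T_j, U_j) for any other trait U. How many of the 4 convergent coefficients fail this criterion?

1

Checking each validity diagonal entry against its comparison values:
Com (methods 1·2): 0.49 vs {0.27, 0.23, 0.23, 0.42, 0.36, 0.38} → pass.
Ope (methods 1·2): 0.45 vs {0.27, 0.23, 0.22, 0.35, 0.48, 0.45} → fail.
TA (methods 1·2): 0.70 vs {0.23, 0.42, 0.22, 0.35, 0.30, 0.33} → pass.
Min (methods 1·2): 0.60 vs {0.36, 0.38, 0.48, 0.45, 0.30, 0.33} → pass.
1 of 4 fail.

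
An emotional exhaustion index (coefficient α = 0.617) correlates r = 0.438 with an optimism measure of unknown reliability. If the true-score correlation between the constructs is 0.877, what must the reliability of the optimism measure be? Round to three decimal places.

0.404

r_true = r_obs / √(r_xx · r_yy) ⇒ 0.877 = 0.438 / √(0.617 · r_yy).
√(0.617 · r_yy) = 0.438 / 0.877 = 0.4994; 0.617 · r_yy = 0.2494; r_yy = 0.2494 / 0.617 ≈ 0.404.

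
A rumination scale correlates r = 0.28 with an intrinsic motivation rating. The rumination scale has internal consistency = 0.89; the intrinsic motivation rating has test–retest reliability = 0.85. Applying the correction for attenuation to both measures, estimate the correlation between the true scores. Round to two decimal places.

r_true = r_obs / √(r_xx · r_yy) = 0.28 / √(0.89 × 0.85) = 0.28 / √0.7565 = 0.28 / 0.8698 ≈ 0.32.

0.32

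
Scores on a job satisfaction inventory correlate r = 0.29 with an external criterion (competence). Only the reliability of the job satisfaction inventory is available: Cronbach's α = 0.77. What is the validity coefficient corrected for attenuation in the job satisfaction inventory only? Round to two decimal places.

0.33

Single correction: r_c = r_obs / √r_xx = 0.29 / √0.77 = 0.29 / 0.8775 ≈ 0.33.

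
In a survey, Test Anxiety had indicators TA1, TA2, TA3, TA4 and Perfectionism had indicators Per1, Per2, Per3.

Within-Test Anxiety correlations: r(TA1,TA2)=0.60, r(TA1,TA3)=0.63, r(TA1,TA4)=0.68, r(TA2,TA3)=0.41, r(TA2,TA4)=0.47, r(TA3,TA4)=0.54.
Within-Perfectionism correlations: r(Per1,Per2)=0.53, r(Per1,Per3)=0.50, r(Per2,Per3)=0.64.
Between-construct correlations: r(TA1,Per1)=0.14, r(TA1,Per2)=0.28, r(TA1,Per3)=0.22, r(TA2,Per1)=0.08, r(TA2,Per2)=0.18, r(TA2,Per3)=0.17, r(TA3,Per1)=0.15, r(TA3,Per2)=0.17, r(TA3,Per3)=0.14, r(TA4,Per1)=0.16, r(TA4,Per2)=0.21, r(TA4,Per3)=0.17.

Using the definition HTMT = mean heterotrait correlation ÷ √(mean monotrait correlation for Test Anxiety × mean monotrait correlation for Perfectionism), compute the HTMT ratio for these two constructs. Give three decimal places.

0.310

Between-construct mean = 2.07/12 = 0.1725.
Mean within-TA = 3.33/6 = 0.5550; mean within-Per = 1.67/3 = 0.5567.
Geometric mean = √(0.5550 × 0.5567) = 0.5558.
HTMT = 0.1725 / 0.5558 = 0.310.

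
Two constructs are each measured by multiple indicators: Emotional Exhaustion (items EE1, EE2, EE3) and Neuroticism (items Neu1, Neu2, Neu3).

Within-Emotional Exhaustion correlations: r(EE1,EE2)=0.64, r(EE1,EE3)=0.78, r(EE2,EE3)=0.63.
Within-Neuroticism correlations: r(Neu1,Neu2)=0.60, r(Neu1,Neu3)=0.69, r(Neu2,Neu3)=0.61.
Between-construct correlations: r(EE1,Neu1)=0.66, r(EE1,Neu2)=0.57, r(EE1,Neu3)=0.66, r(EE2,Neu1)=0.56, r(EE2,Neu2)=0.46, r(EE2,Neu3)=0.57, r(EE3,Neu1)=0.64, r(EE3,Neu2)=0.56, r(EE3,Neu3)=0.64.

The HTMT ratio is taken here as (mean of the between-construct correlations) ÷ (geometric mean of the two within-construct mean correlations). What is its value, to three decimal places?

0.899

Between-construct mean = 5.32/9 = 0.5911.
Mean within-EE = 2.05/3 = 0.6833; mean within-Neu = 1.90/3 = 0.6333.
Geometric mean = √(0.6833 × 0.6333) = 0.6578.
HTMT = 0.5911 / 0.6578 = 0.899.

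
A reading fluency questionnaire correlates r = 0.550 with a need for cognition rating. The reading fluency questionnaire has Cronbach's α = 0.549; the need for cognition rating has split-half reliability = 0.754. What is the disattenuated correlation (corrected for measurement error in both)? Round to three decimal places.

r_true = r_obs / √(r_xx · r_yy) = 0.550 / √(0.549 × 0.754) = 0.550 / √0.413946 = 0.550 / 0.6434 ≈ 0.855.

0.855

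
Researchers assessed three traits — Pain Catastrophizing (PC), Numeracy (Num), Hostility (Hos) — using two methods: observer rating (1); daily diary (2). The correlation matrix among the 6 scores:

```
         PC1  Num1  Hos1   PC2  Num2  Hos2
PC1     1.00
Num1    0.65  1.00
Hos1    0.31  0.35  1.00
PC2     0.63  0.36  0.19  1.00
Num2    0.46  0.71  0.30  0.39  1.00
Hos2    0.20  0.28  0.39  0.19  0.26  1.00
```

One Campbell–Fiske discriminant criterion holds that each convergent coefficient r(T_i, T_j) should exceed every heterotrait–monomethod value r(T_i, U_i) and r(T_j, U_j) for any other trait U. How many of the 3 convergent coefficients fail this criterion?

1

Checking each validity diagonal entry against its comparison values:
PC (methods 1·2): 0.63 vs {0.65, 0.39, 0.31, 0.19} → fail.
Num (methods 1·2): 0.71 vs {0.65, 0.39, 0.35, 0.26} → pass.
Hos (methods 1·2): 0.39 vs {0.31, 0.19, 0.35, 0.26} → pass.
1 of 3 fail.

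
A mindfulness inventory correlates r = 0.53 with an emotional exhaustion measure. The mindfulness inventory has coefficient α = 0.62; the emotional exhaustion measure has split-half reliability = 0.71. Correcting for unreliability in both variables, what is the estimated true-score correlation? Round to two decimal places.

0.80

r_true = r_obs / √(r_xx · r_yy) = 0.53 / √(0.62 × 0.71) = 0.53 / √0.4402 = 0.53 / 0.6635 ≈ 0.80.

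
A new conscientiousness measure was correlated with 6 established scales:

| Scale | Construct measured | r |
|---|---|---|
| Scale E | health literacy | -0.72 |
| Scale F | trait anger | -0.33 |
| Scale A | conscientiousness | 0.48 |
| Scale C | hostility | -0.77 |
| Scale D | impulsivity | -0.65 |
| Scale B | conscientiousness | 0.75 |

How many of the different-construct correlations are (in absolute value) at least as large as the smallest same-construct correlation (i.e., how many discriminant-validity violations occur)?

Convergent (same construct = conscientiousness): Scale A, Scale B.
Smallest convergent = 0.48. Discriminant |r|: 0.72, 0.33, 0.77, 0.65; count ≥ 0.48 → 3.

3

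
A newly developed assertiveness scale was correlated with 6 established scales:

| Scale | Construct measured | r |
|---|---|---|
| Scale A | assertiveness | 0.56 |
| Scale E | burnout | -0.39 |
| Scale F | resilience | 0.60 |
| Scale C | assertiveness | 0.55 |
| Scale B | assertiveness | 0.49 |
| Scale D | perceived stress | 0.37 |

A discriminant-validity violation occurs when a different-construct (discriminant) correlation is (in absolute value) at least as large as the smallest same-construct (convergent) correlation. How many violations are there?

Convergent (same construct = assertiveness): Scale A, Scale C, Scale B.
Smallest convergent = 0.49. Discriminant |r|: 0.39, 0.60, 0.37; count ≥ 0.49 → 1.

1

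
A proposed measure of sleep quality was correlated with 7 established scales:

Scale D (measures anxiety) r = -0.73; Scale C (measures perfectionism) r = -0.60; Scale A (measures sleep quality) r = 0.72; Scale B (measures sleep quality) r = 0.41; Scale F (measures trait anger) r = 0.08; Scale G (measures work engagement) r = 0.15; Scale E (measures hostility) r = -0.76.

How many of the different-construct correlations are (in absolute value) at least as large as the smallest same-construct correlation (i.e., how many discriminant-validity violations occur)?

Convergent (same construct = sleep quality): Scale A, Scale B.
Smallest convergent = 0.41. Discriminant |r|: 0.73, 0.60, 0.08, 0.15, 0.76; count ≥ 0.41 → 3.

3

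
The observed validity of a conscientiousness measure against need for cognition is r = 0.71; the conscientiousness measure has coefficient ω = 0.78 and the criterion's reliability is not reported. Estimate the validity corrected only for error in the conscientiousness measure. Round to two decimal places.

Single correction: r_c = r_obs / √r_xx = 0.71 / √0.78 = 0.71 / 0.8832 ≈ 0.80.

0.80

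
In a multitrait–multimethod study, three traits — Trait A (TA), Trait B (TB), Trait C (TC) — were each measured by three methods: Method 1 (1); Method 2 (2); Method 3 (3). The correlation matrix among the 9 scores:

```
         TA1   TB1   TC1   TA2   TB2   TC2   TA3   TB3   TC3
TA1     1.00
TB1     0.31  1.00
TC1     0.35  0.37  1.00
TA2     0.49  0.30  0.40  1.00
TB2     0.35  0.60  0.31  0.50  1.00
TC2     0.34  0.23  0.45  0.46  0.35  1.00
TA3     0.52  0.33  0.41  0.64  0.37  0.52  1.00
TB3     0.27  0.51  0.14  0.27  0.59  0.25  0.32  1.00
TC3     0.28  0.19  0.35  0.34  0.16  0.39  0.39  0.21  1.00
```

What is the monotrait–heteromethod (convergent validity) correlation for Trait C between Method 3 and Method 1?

Same trait (TC), different methods: r(TC3, TC1) = 0.35.

0.35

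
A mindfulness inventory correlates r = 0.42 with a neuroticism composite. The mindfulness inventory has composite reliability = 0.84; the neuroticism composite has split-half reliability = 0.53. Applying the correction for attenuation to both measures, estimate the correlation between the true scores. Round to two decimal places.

r_true = r_obs / √(r_xx · r_yy) = 0.42 / √(0.84 × 0.53) = 0.42 / √0.4452 = 0.42 / 0.6672 ≈ 0.63.

0.63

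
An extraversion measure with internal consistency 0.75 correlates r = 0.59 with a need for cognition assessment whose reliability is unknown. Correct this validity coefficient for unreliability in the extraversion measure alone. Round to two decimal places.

Single correction: r_c = r_obs / √r_xx = 0.59 / √0.75 = 0.59 / 0.8660 ≈ 0.68.

0.68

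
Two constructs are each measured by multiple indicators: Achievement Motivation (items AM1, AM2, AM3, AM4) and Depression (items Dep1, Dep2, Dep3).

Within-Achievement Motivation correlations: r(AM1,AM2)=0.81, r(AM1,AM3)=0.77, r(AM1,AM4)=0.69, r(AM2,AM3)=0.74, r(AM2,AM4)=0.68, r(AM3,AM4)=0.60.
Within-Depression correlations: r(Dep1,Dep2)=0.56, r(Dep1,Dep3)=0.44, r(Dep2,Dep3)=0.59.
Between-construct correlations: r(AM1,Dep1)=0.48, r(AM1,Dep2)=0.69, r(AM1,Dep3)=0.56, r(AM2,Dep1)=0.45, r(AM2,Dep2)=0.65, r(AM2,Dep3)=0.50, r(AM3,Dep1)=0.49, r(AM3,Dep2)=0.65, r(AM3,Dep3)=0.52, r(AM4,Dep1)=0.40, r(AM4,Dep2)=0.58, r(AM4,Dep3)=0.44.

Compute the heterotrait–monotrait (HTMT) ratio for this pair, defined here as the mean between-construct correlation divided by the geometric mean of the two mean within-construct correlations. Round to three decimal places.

Between-construct mean = 6.41/12 = 0.5342.
Mean within-AM = 4.29/6 = 0.7150; mean within-Dep = 1.59/3 = 0.5300.
Geometric mean = √(0.7150 × 0.5300) = 0.6156.
HTMT = 0.5342 / 0.6156 = 0.868.

0.868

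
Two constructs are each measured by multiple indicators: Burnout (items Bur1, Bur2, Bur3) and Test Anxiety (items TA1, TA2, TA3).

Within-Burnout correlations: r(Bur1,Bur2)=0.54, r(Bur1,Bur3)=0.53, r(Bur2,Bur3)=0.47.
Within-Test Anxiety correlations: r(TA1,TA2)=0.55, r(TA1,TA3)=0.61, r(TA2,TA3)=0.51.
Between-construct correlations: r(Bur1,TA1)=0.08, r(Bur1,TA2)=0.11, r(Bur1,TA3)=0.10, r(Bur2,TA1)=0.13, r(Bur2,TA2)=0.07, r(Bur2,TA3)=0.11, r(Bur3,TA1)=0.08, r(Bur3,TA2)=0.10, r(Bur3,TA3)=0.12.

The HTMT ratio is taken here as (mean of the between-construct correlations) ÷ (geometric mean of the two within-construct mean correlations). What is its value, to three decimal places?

Mean heterotrait r = 0.90/9 = 0.1000.
Mean within-Bur = 1.54/3 = 0.5133; mean within-TA = 1.67/3 = 0.5567.
Geometric mean = √(0.5133 × 0.5567) = 0.5346.
HTMT = 0.1000 / 0.5346 = 0.187.

0.187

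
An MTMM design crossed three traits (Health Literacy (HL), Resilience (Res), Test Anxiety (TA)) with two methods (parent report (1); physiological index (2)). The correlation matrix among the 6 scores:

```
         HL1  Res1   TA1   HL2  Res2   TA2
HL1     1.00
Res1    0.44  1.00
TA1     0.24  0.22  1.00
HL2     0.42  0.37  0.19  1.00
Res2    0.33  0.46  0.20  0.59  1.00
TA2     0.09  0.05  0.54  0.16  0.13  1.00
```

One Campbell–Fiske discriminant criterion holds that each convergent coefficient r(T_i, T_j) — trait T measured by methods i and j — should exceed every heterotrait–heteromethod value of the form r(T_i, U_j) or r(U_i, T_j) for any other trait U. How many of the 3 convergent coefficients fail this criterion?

Convergent coefficients and their comparison sets:
HL (methods 1·2): 0.42 vs {0.33, 0.37, 0.09, 0.19} → pass.
Res (methods 1·2): 0.46 vs {0.37, 0.33, 0.05, 0.20} → pass.
TA (methods 1·2): 0.54 vs {0.19, 0.09, 0.20, 0.05} → pass.
0 of 3 fail.

0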